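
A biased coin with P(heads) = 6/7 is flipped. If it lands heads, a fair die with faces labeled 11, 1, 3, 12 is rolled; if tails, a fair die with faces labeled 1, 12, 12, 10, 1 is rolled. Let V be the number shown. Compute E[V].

477/70

E[V | heads] = (11+1+3+12)/4 = 27/4.
E[V | tails] = (1+12+12+10+1)/5 = 36/5.
By the law of total expectation,
E[V] = (6/7)·(27/4) + (1/7)·(36/5) = 477/70.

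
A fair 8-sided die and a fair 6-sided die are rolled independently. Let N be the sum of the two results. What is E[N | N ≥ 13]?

P(N ≥ 13) = 1/16.
Σ over the event: 13·1/24 + 14·1/48 = 5/6.
E[N | N ≥ 13] = (5/6) / (1/16) = 40/3.

40/3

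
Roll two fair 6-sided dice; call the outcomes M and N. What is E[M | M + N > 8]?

5

Outcomes with M + N > 8: (3,6), (4,5), (4,6), (5,4), (5,5), (5,6), (6,3), (6,4), (6,5), (6,6), each with probability 1/36.
E[M | M + N > 8] = (3 + 4 + 4 + 5 + 5 + 5 + 6 + 6 + 6 + 6) / 10 = 5.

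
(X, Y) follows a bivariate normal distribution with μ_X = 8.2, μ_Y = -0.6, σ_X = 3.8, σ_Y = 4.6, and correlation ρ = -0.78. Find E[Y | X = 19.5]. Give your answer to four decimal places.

-11.2696

The regression of Y on X has slope ρ·σ_Y/σ_X and passes through (μ_X, μ_Y).
E[Y | X=19.5] = -0.6 + (-0.78)·(4.6/3.8)·(19.5 − (8.2)) = -0.6 + (-0.94421)·(11.3) = -11.2696.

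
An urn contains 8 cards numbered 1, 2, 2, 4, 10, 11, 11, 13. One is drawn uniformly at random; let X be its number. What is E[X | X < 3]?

P(X < 3) = 3/8.
Σ over the event: 1·1/8 + 2·1/4 = 5/8.
E[X | X < 3] = (5/8) / (3/8) = 5/3.

5/3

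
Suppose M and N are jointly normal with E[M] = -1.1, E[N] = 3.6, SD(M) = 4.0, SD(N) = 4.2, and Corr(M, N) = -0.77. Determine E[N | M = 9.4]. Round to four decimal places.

For a bivariate normal, E[N | M=x] = μ_N + ρ·(σ_N/σ_M)·(x − μ_M).
E[N | M=9.4] = 3.6 + (-0.77)·(4.2/4.0)·(9.4 − (-1.1)) = 3.6 + (-0.8085)·(10.5) = -4.8893.

-4.8893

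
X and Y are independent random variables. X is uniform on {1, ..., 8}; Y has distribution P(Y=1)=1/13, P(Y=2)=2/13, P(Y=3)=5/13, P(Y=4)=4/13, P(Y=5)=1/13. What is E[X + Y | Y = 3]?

15/2

P(Y = 3) = 5/13.
Summing (X+Y)·P(x,y) over outcomes with Y = 3 gives 75/26.
E[X + Y | Y = 3] = (75/26) / (5/13) = 15/2.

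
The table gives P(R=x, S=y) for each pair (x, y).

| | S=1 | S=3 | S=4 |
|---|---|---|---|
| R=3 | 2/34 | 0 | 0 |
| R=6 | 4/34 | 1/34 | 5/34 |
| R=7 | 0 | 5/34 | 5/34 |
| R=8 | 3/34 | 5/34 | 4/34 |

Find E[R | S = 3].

P(S = 3) = 11/34.
Summing R·P(R=x,S=y) over the conditioning event gives 81/34.
E[R | S = 3] = (81/34) / (11/34) = 81/11.

81/11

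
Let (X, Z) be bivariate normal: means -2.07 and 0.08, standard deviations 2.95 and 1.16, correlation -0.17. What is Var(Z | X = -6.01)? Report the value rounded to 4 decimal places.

1.3067

The conditional variance in a bivariate normal is σ_Z²(1 − ρ²), independent of x.
Var(Z | X=-6.01) = (1.16)²·(1 − (-0.17)²) = 1.3456·0.9711 = 1.3067.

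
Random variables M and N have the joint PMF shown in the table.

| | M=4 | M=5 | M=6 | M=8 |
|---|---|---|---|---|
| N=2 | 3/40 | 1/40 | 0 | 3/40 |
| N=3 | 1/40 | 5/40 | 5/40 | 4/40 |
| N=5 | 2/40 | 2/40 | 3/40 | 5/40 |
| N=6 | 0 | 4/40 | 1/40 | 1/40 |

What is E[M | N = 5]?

19/3

P(N = 5) = 3/10.
Σ M·P over the event = 4·(2/40) + 5·(2/40) + 6·(3/40) + 8·(5/40) = 19/10.
E[M | N = 5] = (19/10) / (3/10) = 19/3.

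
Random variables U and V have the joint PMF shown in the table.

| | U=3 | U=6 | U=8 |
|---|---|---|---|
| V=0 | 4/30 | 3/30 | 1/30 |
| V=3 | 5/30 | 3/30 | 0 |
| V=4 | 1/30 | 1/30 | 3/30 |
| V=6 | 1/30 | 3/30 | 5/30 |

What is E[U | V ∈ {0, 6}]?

99/17

P(V ∈ {0, 6}) = 17/30.
Σ U·P over the event = 3·(4/30) + 3·(1/30) + 6·(3/30) + 6·(3/30) + 8·(1/30) + 8·(5/30) = 33/10.
E[U | V ∈ {0, 6}] = (33/10) / (17/30) = 99/17.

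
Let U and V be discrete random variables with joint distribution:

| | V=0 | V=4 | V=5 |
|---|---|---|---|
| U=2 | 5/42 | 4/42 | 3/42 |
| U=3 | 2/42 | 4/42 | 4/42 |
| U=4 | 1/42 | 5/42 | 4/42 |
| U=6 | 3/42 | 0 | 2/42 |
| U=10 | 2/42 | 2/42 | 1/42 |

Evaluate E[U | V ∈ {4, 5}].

4

P(V ∈ {4, 5}) = 29/42.
Summing U·P(U=x,V=y) over the conditioning event gives 58/21.
E[U | V ∈ {4, 5}] = (58/21) / (29/42) = 4.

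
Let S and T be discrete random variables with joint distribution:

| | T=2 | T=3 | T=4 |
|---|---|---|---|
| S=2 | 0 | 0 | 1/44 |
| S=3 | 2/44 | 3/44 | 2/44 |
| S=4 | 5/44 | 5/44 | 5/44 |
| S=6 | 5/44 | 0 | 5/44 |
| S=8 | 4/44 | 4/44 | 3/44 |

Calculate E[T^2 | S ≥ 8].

100/11

P(S ≥ 8) = 1/4.
Summing T^2·P(S=x,T=y) over the conditioning event gives 25/11.
E[T^2 | S ≥ 8] = (25/11) / (1/4) = 100/11.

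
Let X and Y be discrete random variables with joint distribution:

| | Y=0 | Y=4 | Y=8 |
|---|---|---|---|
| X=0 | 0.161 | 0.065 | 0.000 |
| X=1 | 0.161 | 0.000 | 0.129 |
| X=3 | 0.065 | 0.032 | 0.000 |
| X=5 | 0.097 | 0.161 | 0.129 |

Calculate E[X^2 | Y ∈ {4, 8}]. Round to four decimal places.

P(Y ∈ {4, 8}) = 0.516.
Σ X^2·P over the event = 0·(0.065) + 1·(0.129) + 9·(0.032) + 25·(0.161) + 25·(0.129) = 7.667.
E[X^2 | Y ∈ {4, 8}] = (7.667) / (0.516) = 14.8585.

14.8585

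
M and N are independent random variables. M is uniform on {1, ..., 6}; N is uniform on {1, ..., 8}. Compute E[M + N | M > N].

P(M > N) = 5/16.
Summing (M+N)·P(x,y) over outcomes with M > N gives 35/16.
E[M + N | M > N] = (35/16) / (5/16) = 7.

7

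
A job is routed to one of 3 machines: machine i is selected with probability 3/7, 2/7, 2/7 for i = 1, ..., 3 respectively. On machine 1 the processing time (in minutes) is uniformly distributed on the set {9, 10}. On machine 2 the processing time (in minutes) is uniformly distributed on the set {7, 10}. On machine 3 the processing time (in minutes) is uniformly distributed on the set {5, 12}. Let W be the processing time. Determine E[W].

125/14

E[W | machine 1] = (9+10)/2 = 19/2.
E[W | machine 2] = (7+10)/2 = 17/2.
E[W | machine 3] = (5+12)/2 = 17/2.
By the law of total expectation,
E[W] = (3/7)·(19/2) + (2/7)·(17/2) + (2/7)·(17/2) = 125/14.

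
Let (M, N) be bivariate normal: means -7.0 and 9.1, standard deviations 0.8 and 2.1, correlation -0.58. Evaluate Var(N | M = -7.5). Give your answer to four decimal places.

2.9265

Var(N | M=x) = (1 − ρ²)·σ_N².
Var(N | M=-7.5) = (2.1)²·(1 − (-0.58)²) = 4.41·0.6636 = 2.9265.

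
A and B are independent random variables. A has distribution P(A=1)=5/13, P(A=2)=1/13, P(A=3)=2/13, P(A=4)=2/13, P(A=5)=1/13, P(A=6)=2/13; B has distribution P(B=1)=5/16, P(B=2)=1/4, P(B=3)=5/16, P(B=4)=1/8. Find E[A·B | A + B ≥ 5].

P(A + B ≥ 5) = 119/208.
Summing AB·P(x,y) over outcomes with A + B ≥ 5 gives 293/52.
E[A·B | A + B ≥ 5] = (293/52) / (119/208) = 1172/119.

1172/119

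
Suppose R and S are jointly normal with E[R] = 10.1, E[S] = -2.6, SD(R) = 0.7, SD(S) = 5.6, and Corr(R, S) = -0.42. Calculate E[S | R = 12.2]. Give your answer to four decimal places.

-9.6560

For a bivariate normal, E[S | R=x] = μ_S + ρ·(σ_S/σ_R)·(x − μ_R).
E[S | R=12.2] = -2.6 + (-0.42)·(5.6/0.7)·(12.2 − (10.1)) = -2.6 + (-3.36)·(2.1) = -9.6560.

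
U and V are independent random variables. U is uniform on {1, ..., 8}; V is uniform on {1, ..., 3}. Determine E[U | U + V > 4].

49/9

P(U + V > 4) = 3/4.
Summing U·P(x,y) over outcomes with U + V > 4 gives 49/12.
E[U | U + V > 4] = (49/12) / (3/4) = 49/9.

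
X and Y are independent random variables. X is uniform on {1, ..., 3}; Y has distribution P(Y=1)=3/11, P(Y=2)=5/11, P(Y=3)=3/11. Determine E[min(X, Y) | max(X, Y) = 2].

P(max(X, Y) = 2) = 13/33.
Summing min(X,Y)·P(x,y) over outcomes with max(X, Y) = 2 gives 6/11.
E[min(X, Y) | max(X, Y) = 2] = (6/11) / (13/33) = 18/13.

18/13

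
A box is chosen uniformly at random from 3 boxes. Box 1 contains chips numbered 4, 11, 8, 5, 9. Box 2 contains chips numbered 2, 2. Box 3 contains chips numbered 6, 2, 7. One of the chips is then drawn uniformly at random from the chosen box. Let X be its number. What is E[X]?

24/5

E[X | box 1] = (4+11+8+5+9)/5 = 37/5.
E[X | box 2] = (2+2)/2 = 2.
E[X | box 3] = (6+2+7)/3 = 5.
E[X] = (1/3)·(37/5) + (1/3)·(2) + (1/3)·(5) = 24/5.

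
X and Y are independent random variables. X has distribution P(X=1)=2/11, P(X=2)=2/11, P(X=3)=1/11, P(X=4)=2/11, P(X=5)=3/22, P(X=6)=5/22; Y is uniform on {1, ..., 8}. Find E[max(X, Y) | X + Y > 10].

274/39

P(X + Y > 10) = 39/176.
Summing max(X,Y)·P(x,y) over outcomes with X + Y > 10 gives 137/88.
E[max(X, Y) | X + Y > 10] = (137/88) / (39/176) = 274/39.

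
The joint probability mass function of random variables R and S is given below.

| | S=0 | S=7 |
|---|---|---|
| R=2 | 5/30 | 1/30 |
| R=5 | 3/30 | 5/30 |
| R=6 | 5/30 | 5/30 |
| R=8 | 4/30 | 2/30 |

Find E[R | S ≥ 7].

P(S ≥ 7) = 13/30.
Σ R·P over the event = 2·(1/30) + 5·(5/30) + 6·(5/30) + 8·(2/30) = 73/30.
E[R | S ≥ 7] = (73/30) / (13/30) = 73/13.

73/13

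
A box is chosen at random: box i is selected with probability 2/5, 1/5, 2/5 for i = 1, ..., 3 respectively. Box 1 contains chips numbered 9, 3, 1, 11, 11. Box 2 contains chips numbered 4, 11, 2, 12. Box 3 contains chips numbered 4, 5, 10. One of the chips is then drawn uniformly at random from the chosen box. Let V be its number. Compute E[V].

E[V | box 1] = (9+3+1+11+11)/5 = 7.
E[V | box 2] = (4+11+2+12)/4 = 29/4.
E[V | box 3] = (4+5+10)/3 = 19/3.
E[V] = (2/5)·(7) + (1/5)·(29/4) + (2/5)·(19/3) = 407/60.

407/60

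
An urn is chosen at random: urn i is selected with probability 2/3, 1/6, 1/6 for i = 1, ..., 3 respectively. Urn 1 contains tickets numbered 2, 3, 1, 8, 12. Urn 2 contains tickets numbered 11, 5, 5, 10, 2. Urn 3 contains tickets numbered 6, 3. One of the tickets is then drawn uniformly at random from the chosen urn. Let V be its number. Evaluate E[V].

319/60

E[V | urn 1] = (2+3+1+8+12)/5 = 26/5.
E[V | urn 2] = (11+5+5+10+2)/5 = 33/5.
E[V | urn 3] = (6+3)/2 = 9/2.
E[V] = (2/3)·(26/5) + (1/6)·(33/5) + (1/6)·(9/2) = 319/60.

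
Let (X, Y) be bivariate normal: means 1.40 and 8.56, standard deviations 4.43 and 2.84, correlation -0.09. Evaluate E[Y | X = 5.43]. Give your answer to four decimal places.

The regression of Y on X has slope ρ·σ_Y/σ_X and passes through (μ_X, μ_Y).
E[Y | X=5.43] = 8.56 + (-0.09)·(2.84/4.43)·(5.43 − (1.40)) = 8.56 + (-0.057698)·(4.03) = 8.3275.

8.3275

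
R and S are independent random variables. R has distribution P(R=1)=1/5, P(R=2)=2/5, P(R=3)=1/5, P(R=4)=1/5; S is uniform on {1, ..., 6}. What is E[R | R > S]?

P(R > S) = 7/30.
Summing R·P(x,y) over outcomes with R > S gives 11/15.
E[R | R > S] = (11/15) / (7/30) = 22/7.

22/7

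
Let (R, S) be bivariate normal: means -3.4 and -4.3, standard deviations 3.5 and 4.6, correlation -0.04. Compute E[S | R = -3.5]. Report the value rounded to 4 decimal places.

-4.2947

The regression of S on R has slope ρ·σ_S/σ_R and passes through (μ_R, μ_S).
E[S | R=-3.5] = -4.3 + (-0.04)·(4.6/3.5)·(-3.5 − (-3.4)) = -4.3 + (-0.052571)·(-0.1) = -4.2947.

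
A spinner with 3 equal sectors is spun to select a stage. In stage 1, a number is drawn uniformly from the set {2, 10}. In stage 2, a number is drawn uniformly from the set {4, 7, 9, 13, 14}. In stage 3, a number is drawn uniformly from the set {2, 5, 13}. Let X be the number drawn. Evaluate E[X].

331/45

E[X | stage 1] = (2+10)/2 = 6.
E[X | stage 2] = (4+7+9+13+14)/5 = 47/5.
E[X | stage 3] = (2+5+13)/3 = 20/3.
By the law of total expectation,
E[X] = (1/3)·(6) + (1/3)·(47/5) + (1/3)·(20/3) = 331/45.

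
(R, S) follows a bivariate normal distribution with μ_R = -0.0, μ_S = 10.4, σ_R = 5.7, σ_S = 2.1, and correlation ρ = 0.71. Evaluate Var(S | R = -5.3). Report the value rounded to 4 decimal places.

Var(S | R=x) = (1 − ρ²)·σ_S².
Var(S | R=-5.3) = (2.1)²·(1 − (0.71)²) = 4.41·0.4959 = 2.1869.

2.1869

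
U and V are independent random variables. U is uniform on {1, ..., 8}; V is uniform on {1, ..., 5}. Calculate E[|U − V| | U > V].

P(U > V) = 5/8.
Summing |U−V|·P(x,y) over outcomes with U > V gives 2.
E[|U − V| | U > V] = (2) / (5/8) = 16/5.

16/5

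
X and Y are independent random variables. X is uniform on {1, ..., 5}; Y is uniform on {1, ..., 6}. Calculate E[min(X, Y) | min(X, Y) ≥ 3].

P(min(X, Y) ≥ 3) = 2/5.
Summing min(X,Y)·P(x,y) over outcomes with min(X, Y) ≥ 3 gives 22/15.
E[min(X, Y) | min(X, Y) ≥ 3] = (22/15) / (2/5) = 11/3.

11/3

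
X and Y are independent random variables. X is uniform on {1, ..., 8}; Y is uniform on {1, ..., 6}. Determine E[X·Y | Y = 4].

Outcomes with Y = 4: (1,4), (2,4), (3,4), (4,4), (5,4), (6,4), (7,4), (8,4), each with probability 1/48.
E[X·Y | Y = 4] = (4 + 8 + 12 + 16 + 20 + 24 + 28 + 32) / 8 = 18.

18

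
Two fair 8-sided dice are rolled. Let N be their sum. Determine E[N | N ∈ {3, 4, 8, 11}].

P(N ∈ {3, 4, 8, 11}) = 9/32.
Σ over the event: 3·1/32 + 4·3/64 + 8·7/64 + 11·3/32 = 35/16.
E[N | N ∈ {3, 4, 8, 11}] = (35/16) / (9/32) = 70/9.

70/9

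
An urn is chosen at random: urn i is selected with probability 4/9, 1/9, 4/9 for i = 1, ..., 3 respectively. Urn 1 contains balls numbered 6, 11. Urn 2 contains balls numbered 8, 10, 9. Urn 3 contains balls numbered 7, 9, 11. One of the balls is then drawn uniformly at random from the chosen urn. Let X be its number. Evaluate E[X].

79/9

E[X | urn 1] = (6+11)/2 = 17/2.
E[X | urn 2] = (8+10+9)/3 = 9.
E[X | urn 3] = (7+9+11)/3 = 9.
E[X] = (4/9)·(17/2) + (1/9)·(9) + (4/9)·(9) = 79/9.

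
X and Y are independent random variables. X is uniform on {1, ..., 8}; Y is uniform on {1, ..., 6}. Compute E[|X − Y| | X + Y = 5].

Outcomes with X + Y = 5: (1,4), (2,3), (3,2), (4,1), each with probability 1/48.
E[|X − Y| | X + Y = 5] = (3 + 1 + 1 + 3) / 4 = 2.

2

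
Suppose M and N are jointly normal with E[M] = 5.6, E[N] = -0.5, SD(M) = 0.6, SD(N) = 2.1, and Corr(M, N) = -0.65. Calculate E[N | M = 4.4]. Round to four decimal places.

2.2300

The regression of N on M has slope ρ·σ_N/σ_M and passes through (μ_M, μ_N).
E[N | M=4.4] = -0.5 + (-0.65)·(2.1/0.6)·(4.4 − (5.6)) = -0.5 + (-2.275)·(-1.2) = 2.2300.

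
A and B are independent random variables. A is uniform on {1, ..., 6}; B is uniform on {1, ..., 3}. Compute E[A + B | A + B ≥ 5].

P(A + B ≥ 5) = 2/3.
Summing (A+B)·P(x,y) over outcomes with A + B ≥ 5 gives 79/18.
E[A + B | A + B ≥ 5] = (79/18) / (2/3) = 79/12.

79/12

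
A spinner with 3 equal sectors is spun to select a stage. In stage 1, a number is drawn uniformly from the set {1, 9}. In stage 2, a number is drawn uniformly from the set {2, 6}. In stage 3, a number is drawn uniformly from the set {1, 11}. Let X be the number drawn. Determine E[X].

5

E[X | stage 1] = (1+9)/2 = 5.
E[X | stage 2] = (2+6)/2 = 4.
E[X | stage 3] = (1+11)/2 = 6.
E[X] = (1/3)·(5) + (1/3)·(4) + (1/3)·(6) = 5.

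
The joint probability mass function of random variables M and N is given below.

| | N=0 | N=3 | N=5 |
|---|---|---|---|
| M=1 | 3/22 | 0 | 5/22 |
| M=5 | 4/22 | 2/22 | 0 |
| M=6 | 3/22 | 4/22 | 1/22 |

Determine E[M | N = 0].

P(N = 0) = 5/11.
Σ M·P over the event = 1·(3/22) + 5·(4/22) + 6·(3/22) = 41/22.
E[M | N = 0] = (41/22) / (5/11) = 41/10.

41/10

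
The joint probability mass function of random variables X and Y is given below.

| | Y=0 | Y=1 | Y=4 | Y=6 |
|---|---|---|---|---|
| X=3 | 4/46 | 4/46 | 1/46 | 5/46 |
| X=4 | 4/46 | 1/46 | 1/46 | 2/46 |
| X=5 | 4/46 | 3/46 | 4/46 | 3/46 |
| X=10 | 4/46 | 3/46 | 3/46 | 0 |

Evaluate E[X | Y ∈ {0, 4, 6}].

183/35

P(Y ∈ {0, 4, 6}) = 35/46.
Summing X·P(X=x,Y=y) over the conditioning event gives 183/46.
E[X | Y ∈ {0, 4, 6}] = (183/46) / (35/46) = 183/35.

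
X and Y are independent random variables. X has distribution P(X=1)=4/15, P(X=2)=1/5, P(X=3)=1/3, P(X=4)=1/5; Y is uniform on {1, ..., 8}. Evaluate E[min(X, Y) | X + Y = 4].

P(X + Y = 4) = 1/10.
Summing min(X,Y)·P(x,y) over outcomes with X + Y = 4 gives 1/8.
E[min(X, Y) | X + Y = 4] = (1/8) / (1/10) = 5/4.

5/4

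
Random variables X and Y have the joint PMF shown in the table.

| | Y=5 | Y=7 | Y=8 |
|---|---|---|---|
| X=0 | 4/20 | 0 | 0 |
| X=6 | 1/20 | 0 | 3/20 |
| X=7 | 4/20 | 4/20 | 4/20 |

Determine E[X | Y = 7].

7

P(Y = 7) = 1/5.
Summing X·P(X=x,Y=y) over the conditioning event gives 7/5.
E[X | Y = 7] = (7/5) / (1/5) = 7.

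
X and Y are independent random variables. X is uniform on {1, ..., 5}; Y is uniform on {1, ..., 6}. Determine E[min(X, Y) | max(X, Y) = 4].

16/7

Outcomes with max(X, Y) = 4: (1,4), (2,4), (3,4), (4,1), (4,2), (4,3), (4,4), each with probability 1/30.
E[min(X, Y) | max(X, Y) = 4] = (1 + 2 + 3 + 1 + 2 + 3 + 4) / 7 = 16/7.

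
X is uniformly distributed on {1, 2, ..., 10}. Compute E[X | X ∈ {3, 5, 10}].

P(X ∈ {3, 5, 10}) = 3/10.
Σ over the event: 3·1/10 + 5·1/10 + 10·1/10 = 9/5.
E[X | X ∈ {3, 5, 10}] = (9/5) / (3/10) = 6.

6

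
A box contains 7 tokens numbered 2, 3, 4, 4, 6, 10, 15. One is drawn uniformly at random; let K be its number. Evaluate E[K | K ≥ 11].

15

P(K ≥ 11) = 1/7.
Σ over the event: 15·1/7 = 15/7.
E[K | K ≥ 11] = (15/7) / (1/7) = 15.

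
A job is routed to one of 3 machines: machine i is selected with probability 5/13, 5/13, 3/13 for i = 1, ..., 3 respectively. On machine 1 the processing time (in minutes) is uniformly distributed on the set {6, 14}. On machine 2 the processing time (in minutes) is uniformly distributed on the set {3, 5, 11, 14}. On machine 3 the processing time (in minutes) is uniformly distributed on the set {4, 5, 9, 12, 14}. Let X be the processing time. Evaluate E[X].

E[X | machine 1] = (6+14)/2 = 10.
E[X | machine 2] = (3+5+11+14)/4 = 33/4.
E[X | machine 3] = (4+5+9+12+14)/5 = 44/5.
E[X] = (5/13)·(10) + (5/13)·(33/4) + (3/13)·(44/5) = 181/20.

181/20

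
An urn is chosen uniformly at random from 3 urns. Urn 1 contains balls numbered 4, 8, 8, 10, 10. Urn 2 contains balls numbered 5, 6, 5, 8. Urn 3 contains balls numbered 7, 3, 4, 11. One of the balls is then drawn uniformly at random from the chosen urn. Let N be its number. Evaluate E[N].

E[N | urn 1] = (4+8+8+10+10)/5 = 8.
E[N | urn 2] = (5+6+5+8)/4 = 6.
E[N | urn 3] = (7+3+4+11)/4 = 25/4.
E[N] = (1/3)·(8) + (1/3)·(6) + (1/3)·(25/4) = 27/4.

27/4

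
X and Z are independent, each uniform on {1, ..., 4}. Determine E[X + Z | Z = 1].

7/2

P(Z = 1) = 1/4.
Summing (X+Z)·P(x,y) over outcomes with Z = 1 gives 7/8.
E[X + Z | Z = 1] = (7/8) / (1/4) = 7/2.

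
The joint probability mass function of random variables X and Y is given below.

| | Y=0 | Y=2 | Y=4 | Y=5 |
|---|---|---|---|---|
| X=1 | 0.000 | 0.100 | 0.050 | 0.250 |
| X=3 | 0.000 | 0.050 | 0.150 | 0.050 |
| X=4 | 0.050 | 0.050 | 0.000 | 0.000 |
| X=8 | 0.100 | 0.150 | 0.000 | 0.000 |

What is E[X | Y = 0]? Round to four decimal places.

6.6667

P(Y = 0) = 0.150.
Σ X·P over the event = 4·(0.050) + 8·(0.100) = 1.000.
E[X | Y = 0] = (1.000) / (0.150) = 6.6667.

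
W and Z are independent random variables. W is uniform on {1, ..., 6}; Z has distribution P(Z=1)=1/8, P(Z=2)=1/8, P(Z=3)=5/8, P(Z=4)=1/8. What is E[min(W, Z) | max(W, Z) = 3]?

33/17

P(max(W, Z) = 3) = 17/48.
Summing min(W,Z)·P(x,y) over outcomes with max(W, Z) = 3 gives 11/16.
E[min(W, Z) | max(W, Z) = 3] = (11/16) / (17/48) = 33/17.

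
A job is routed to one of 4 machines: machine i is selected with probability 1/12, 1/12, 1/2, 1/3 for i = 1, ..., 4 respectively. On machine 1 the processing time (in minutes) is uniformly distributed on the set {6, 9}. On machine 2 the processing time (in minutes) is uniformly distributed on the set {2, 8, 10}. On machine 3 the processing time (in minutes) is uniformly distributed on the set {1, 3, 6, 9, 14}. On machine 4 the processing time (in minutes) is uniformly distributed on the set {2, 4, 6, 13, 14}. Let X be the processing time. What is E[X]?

2549/360

E[X | machine 1] = (6+9)/2 = 15/2.
E[X | machine 2] = (2+8+10)/3 = 20/3.
E[X | machine 3] = (1+3+6+9+14)/5 = 33/5.
E[X | machine 4] = (2+4+6+13+14)/5 = 39/5.
By the law of total expectation,
E[X] = (1/12)·(15/2) + (1/12)·(20/3) + (1/2)·(33/5) + (1/3)·(39/5) = 2549/360.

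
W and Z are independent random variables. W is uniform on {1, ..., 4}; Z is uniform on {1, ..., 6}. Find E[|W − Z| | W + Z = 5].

Outcomes with W + Z = 5: (1,4), (2,3), (3,2), (4,1), each with probability 1/24.
E[|W − Z| | W + Z = 5] = (3 + 1 + 1 + 3) / 4 = 2.

2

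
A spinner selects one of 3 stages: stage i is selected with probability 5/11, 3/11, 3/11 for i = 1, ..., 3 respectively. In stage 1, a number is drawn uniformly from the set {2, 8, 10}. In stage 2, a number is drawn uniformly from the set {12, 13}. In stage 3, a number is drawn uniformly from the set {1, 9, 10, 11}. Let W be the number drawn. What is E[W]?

E[W | stage 1] = (2+8+10)/3 = 20/3.
E[W | stage 2] = (12+13)/2 = 25/2.
E[W | stage 3] = (1+9+10+11)/4 = 31/4.
By the law of total expectation,
E[W] = (5/11)·(20/3) + (3/11)·(25/2) + (3/11)·(31/4) = 1129/132.

1129/132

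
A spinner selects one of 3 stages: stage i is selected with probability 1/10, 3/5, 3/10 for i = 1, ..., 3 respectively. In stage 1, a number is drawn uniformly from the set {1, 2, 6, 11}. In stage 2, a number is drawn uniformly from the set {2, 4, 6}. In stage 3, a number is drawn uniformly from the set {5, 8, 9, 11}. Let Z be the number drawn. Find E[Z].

E[Z | stage 1] = (1+2+6+11)/4 = 5.
E[Z | stage 2] = (2+4+6)/3 = 4.
E[Z | stage 3] = (5+8+9+11)/4 = 33/4.
E[Z] = (1/10)·(5) + (3/5)·(4) + (3/10)·(33/4) = 43/8.

43/8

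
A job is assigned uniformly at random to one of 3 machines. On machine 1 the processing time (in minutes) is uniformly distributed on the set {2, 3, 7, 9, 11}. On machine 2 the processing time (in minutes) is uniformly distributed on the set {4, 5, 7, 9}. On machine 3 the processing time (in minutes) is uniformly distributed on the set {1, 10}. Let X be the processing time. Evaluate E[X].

E[X | machine 1] = (2+3+7+9+11)/5 = 32/5.
E[X | machine 2] = (4+5+7+9)/4 = 25/4.
E[X | machine 3] = (1+10)/2 = 11/2.
E[X] = (1/3)·(32/5) + (1/3)·(25/4) + (1/3)·(11/2) = 121/20.

121/20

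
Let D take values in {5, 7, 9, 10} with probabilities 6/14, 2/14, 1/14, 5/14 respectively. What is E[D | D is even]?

10

P(D is even) = 5/14.
Σ over the event: 10·5/14 = 25/7.
E[D | D is even] = (25/7) / (5/14) = 10.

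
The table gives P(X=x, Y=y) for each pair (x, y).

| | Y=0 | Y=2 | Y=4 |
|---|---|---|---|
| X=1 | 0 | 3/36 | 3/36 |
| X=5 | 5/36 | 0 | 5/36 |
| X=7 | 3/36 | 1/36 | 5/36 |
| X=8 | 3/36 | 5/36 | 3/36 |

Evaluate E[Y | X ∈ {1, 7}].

8/3

P(X ∈ {1, 7}) = 5/12.
Summing Y·P(X=x,Y=y) over the conditioning event gives 10/9.
E[Y | X ∈ {1, 7}] = (10/9) / (5/12) = 8/3.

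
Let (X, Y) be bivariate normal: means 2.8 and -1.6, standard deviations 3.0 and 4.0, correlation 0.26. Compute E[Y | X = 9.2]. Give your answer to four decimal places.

The regression of Y on X has slope ρ·σ_Y/σ_X and passes through (μ_X, μ_Y).
E[Y | X=9.2] = -1.6 + (0.26)·(4.0/3.0)·(9.2 − (2.8)) = -1.6 + (0.34667)·(6.4) = 0.6187.

0.6187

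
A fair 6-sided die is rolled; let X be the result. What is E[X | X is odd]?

Given X is odd, X is equally likely to be any of {1, 3, 5}.
E[X | X is odd] = (1 + 3 + 5) / 3 = 3.

3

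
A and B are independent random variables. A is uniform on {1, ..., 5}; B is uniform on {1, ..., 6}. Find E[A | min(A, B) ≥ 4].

9/2

P(min(A, B) ≥ 4) = 1/5.
Summing A·P(x,y) over outcomes with min(A, B) ≥ 4 gives 9/10.
E[A | min(A, B) ≥ 4] = (9/10) / (1/5) = 9/2.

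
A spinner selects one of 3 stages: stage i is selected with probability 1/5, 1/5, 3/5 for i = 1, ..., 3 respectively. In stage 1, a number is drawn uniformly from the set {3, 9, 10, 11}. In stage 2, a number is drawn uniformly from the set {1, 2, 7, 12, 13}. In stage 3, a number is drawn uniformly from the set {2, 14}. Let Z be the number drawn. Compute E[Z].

E[Z | stage 1] = (3+9+10+11)/4 = 33/4.
E[Z | stage 2] = (1+2+7+12+13)/5 = 7.
E[Z | stage 3] = (2+14)/2 = 8.
E[Z] = (1/5)·(33/4) + (1/5)·(7) + (3/5)·(8) = 157/20.

157/20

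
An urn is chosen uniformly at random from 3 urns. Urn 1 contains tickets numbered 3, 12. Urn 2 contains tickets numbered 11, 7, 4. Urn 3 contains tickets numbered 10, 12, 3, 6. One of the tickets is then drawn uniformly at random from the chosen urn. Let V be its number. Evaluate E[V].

E[V | urn 1] = (3+12)/2 = 15/2.
E[V | urn 2] = (11+7+4)/3 = 22/3.
E[V | urn 3] = (10+12+3+6)/4 = 31/4.
E[V] = (1/3)·(15/2) + (1/3)·(22/3) + (1/3)·(31/4) = 271/36.

271/36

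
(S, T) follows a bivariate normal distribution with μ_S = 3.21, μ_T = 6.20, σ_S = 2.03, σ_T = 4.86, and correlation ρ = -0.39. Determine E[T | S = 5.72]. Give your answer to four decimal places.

For a bivariate normal, E[T | S=x] = μ_T + ρ·(σ_T/σ_S)·(x − μ_S).
E[T | S=5.72] = 6.20 + (-0.39)·(4.86/2.03)·(5.72 − (3.21)) = 6.20 + (-0.93369)·(2.51) = 3.8564.

3.8564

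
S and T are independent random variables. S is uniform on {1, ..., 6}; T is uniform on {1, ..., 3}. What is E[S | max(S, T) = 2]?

P(max(S, T) = 2) = 1/6.
Summing S·P(x,y) over outcomes with max(S, T) = 2 gives 5/18.
E[S | max(S, T) = 2] = (5/18) / (1/6) = 5/3.

5/3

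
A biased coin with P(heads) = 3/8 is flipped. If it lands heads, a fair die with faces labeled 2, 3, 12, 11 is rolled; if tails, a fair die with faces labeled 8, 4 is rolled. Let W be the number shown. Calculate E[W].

E[W | heads] = (2+3+12+11)/4 = 7.
E[W | tails] = (8+4)/2 = 6.
By the law of total expectation,
E[W] = (3/8)·(7) + (5/8)·(6) = 51/8.

51/8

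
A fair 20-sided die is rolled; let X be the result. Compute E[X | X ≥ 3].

23/2

P(X ≥ 3) = 9/10.
E[X | X ≥ 3] = (207/20) / (9/10) = 23/2.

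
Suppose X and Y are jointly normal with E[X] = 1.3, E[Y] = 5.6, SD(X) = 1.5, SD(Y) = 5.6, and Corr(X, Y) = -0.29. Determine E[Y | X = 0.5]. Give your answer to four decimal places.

6.4661

For a bivariate normal, E[Y | X=x] = μ_Y + ρ·(σ_Y/σ_X)·(x − μ_X).
E[Y | X=0.5] = 5.6 + (-0.29)·(5.6/1.5)·(0.5 − (1.3)) = 5.6 + (-1.08267)·(-0.8) = 6.4661.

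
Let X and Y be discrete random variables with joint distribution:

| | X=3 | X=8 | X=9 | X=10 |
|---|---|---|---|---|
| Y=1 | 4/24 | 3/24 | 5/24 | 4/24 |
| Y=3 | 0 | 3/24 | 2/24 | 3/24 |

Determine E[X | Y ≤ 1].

121/16

P(Y ≤ 1) = 2/3.
Σ X·P over the event = 3·(4/24) + 8·(3/24) + 9·(5/24) + 10·(4/24) = 121/24.
E[X | Y ≤ 1] = (121/24) / (2/3) = 121/16.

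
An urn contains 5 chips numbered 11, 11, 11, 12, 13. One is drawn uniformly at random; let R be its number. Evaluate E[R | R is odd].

23/2

P(R is odd) = 4/5.
Σ over the event: 11·3/5 + 13·1/5 = 46/5.
E[R | R is odd] = (46/5) / (4/5) = 23/2.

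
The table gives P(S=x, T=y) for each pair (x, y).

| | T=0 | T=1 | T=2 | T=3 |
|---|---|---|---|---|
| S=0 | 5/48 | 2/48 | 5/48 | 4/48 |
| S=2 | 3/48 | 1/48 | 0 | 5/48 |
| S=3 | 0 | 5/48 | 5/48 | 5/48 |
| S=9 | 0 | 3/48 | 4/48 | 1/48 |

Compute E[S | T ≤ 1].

50/19

P(T ≤ 1) = 19/48.
Summing S·P(S=x,T=y) over the conditioning event gives 25/24.
E[S | T ≤ 1] = (25/24) / (19/48) = 50/19.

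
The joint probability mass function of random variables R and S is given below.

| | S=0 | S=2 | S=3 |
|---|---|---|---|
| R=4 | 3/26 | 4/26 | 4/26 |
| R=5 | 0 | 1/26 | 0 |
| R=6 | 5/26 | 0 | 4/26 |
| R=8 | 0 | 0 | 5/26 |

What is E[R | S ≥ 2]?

P(S ≥ 2) = 9/13.
Σ R·P over the event = 4·(4/26) + 4·(4/26) + 5·(1/26) + 6·(4/26) + 8·(5/26) = 101/26.
E[R | S ≥ 2] = (101/26) / (9/13) = 101/18.

101/18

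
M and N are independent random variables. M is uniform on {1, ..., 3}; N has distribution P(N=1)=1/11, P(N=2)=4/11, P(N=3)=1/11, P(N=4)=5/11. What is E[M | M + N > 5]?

P(M + N > 5) = 1/3.
Summing M·P(x,y) over outcomes with M + N > 5 gives 28/33.
E[M | M + N > 5] = (28/33) / (1/3) = 28/11.

28/11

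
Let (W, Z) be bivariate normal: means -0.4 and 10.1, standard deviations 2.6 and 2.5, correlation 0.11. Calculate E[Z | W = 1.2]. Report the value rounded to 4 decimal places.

For a bivariate normal, E[Z | W=x] = μ_Z + ρ·(σ_Z/σ_W)·(x − μ_W).
E[Z | W=1.2] = 10.1 + (0.11)·(2.5/2.6)·(1.2 − (-0.4)) = 10.1 + (0.10577)·(1.6) = 10.2692.

10.2692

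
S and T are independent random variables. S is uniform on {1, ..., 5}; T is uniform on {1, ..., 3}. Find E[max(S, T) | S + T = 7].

9/2

P(S + T = 7) = 2/15.
Summing max(S,T)·P(x,y) over outcomes with S + T = 7 gives 3/5.
E[max(S, T) | S + T = 7] = (3/5) / (2/15) = 9/2.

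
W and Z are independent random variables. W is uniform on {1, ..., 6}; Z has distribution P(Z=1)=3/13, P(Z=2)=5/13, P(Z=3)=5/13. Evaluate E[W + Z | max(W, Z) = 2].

44/13

P(max(W, Z) = 2) = 1/6.
Summing (W+Z)·P(x,y) over outcomes with max(W, Z) = 2 gives 22/39.
E[W + Z | max(W, Z) = 2] = (22/39) / (1/6) = 44/13.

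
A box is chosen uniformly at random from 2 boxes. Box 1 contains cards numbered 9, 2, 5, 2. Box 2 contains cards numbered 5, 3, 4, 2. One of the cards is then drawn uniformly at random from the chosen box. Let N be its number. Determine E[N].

4

E[N | box 1] = (9+2+5+2)/4 = 9/2.
E[N | box 2] = (5+3+4+2)/4 = 7/2.
By the law of total expectation,
E[N] = (1/2)·(9/2) + (1/2)·(7/2) = 4.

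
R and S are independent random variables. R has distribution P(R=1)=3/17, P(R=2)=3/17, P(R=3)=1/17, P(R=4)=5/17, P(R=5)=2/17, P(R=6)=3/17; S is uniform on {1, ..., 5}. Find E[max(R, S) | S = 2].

63/17

P(S = 2) = 1/5.
Summing max(R,S)·P(x,y) over outcomes with S = 2 gives 63/85.
E[max(R, S) | S = 2] = (63/85) / (1/5) = 63/17.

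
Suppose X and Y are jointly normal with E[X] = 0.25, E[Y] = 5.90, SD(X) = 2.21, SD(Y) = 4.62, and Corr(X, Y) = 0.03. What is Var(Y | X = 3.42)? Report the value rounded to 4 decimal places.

Var(Y | X=x) = (1 − ρ²)·σ_Y².
Var(Y | X=3.42) = (4.62)²·(1 − (0.03)²) = 21.3444·0.9991 = 21.3252.

21.3252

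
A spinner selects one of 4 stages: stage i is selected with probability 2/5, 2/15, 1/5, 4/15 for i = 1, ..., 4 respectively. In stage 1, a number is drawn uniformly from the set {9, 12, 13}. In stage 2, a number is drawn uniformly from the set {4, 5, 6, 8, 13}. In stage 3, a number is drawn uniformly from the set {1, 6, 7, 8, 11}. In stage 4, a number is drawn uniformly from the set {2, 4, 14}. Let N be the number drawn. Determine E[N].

1933/225

E[N | stage 1] = (9+12+13)/3 = 34/3.
E[N | stage 2] = (4+5+6+8+13)/5 = 36/5.
E[N | stage 3] = (1+6+7+8+11)/5 = 33/5.
E[N | stage 4] = (2+4+14)/3 = 20/3.
By the law of total expectation,
E[N] = (2/5)·(34/3) + (2/15)·(36/5) + (1/5)·(33/5) + (4/15)·(20/3) = 1933/225.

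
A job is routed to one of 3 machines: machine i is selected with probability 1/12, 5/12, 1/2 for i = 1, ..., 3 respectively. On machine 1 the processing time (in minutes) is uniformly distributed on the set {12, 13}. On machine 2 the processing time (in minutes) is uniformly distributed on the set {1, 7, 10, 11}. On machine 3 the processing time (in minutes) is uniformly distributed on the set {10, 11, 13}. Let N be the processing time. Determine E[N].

467/48

E[N | machine 1] = (12+13)/2 = 25/2.
E[N | machine 2] = (1+7+10+11)/4 = 29/4.
E[N | machine 3] = (10+11+13)/3 = 34/3.
By the law of total expectation,
E[N] = (1/12)·(25/2) + (5/12)·(29/4) + (1/2)·(34/3) = 467/48.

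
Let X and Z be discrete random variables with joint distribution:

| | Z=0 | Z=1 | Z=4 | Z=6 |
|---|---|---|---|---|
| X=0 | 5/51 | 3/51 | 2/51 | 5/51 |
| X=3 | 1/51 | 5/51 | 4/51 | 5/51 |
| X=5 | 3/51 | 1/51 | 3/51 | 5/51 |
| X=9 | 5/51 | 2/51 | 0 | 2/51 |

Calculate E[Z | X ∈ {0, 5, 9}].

P(X ∈ {0, 5, 9}) = 12/17.
Summing Z·P(X=x,Z=y) over the conditioning event gives 98/51.
E[Z | X ∈ {0, 5, 9}] = (98/51) / (12/17) = 49/18.

49/18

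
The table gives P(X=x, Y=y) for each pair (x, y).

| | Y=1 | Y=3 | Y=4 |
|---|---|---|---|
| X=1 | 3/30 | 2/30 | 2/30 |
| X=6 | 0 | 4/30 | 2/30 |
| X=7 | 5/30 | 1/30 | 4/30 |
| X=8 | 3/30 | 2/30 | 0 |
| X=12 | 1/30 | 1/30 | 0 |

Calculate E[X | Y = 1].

P(Y = 1) = 2/5.
Summing X·P(X=x,Y=y) over the conditioning event gives 37/15.
E[X | Y = 1] = (37/15) / (2/5) = 37/6.

37/6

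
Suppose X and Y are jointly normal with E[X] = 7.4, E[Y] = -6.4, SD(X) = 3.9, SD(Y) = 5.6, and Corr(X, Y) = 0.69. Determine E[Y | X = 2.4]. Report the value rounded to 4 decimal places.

-11.3538

E[Y | X=x] = μ_Y + ρ(σ_Y/σ_X)(x − μ_X) for jointly normal variables.
E[Y | X=2.4] = -6.4 + (0.69)·(5.6/3.9)·(2.4 − (7.4)) = -6.4 + (0.990769)·(-5) = -11.3538.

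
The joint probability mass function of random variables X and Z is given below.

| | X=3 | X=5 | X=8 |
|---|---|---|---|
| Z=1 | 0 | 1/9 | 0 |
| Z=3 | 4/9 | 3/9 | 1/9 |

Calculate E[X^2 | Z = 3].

P(Z = 3) = 8/9.
Σ X^2·P over the event = 9·(4/9) + 25·(3/9) + 64·(1/9) = 175/9.
E[X^2 | Z = 3] = (175/9) / (8/9) = 175/8.

175/8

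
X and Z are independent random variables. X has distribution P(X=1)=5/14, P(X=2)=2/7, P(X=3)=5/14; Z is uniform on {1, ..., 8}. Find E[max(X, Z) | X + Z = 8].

6

P(X + Z = 8) = 1/8.
Summing max(X,Z)·P(x,y) over outcomes with X + Z = 8 gives 3/4.
E[max(X, Z) | X + Z = 8] = (3/4) / (1/8) = 6.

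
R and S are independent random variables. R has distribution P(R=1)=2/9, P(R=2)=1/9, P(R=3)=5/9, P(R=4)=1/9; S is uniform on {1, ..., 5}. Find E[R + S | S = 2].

P(S = 2) = 1/5.
Summing (R+S)·P(x,y) over outcomes with S = 2 gives 41/45.
E[R + S | S = 2] = (41/45) / (1/5) = 41/9.

41/9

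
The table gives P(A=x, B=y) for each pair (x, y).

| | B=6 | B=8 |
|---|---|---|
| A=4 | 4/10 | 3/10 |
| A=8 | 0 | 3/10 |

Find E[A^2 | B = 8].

40

P(B = 8) = 3/5.
Summing A^2·P(A=x,B=y) over the conditioning event gives 24.
E[A^2 | B = 8] = (24) / (3/5) = 40.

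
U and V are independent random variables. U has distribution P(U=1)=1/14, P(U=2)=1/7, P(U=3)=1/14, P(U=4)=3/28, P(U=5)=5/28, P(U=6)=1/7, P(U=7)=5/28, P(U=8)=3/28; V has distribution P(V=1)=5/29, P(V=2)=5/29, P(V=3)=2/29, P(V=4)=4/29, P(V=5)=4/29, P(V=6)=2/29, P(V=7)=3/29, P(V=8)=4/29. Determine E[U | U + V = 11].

P(U + V = 11) = 69/812.
Summing U·P(x,y) over outcomes with U + V = 11 gives 197/406.
E[U | U + V = 11] = (197/406) / (69/812) = 394/69.

394/69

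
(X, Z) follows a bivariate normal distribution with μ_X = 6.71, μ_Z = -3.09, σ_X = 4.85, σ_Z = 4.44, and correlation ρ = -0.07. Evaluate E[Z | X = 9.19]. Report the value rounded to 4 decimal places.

-3.2489

E[Z | X=x] = μ_Z + ρ(σ_Z/σ_X)(x − μ_X) for jointly normal variables.
E[Z | X=9.19] = -3.09 + (-0.07)·(4.44/4.85)·(9.19 − (6.71)) = -3.09 + (-0.064082)·(2.48) = -3.2489.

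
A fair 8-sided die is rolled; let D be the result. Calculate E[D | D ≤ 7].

Given D ≤ 7, D is equally likely to be any of {1, 2, 3, 4, 5, 6, 7}.
E[D | D ≤ 7] = (1 + 2 + 3 + 4 + 5 + 6 + 7) / 7 = 4.

4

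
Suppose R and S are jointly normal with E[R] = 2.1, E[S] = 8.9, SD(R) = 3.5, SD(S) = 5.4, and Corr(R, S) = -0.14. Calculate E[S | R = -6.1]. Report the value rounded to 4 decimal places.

The regression of S on R has slope ρ·σ_S/σ_R and passes through (μ_R, μ_S).
E[S | R=-6.1] = 8.9 + (-0.14)·(5.4/3.5)·(-6.1 − (2.1)) = 8.9 + (-0.216)·(-8.2) = 10.6712.

10.6712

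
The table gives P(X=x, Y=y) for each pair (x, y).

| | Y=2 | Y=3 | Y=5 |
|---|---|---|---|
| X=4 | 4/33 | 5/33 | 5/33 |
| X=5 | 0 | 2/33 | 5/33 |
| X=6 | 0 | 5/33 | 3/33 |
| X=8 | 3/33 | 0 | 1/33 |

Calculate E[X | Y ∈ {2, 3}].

100/19

P(Y ∈ {2, 3}) = 19/33.
Σ X·P over the event = 4·(4/33) + 4·(5/33) + 5·(2/33) + 6·(5/33) + 8·(3/33) = 100/33.
E[X | Y ∈ {2, 3}] = (100/33) / (19/33) = 100/19.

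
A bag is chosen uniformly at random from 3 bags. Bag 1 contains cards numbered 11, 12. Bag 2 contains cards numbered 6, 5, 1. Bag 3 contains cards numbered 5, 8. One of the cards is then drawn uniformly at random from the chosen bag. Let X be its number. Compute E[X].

E[X | bag 1] = (11+12)/2 = 23/2.
E[X | bag 2] = (6+5+1)/3 = 4.
E[X | bag 3] = (5+8)/2 = 13/2.
E[X] = (1/3)·(23/2) + (1/3)·(4) + (1/3)·(13/2) = 22/3.

22/3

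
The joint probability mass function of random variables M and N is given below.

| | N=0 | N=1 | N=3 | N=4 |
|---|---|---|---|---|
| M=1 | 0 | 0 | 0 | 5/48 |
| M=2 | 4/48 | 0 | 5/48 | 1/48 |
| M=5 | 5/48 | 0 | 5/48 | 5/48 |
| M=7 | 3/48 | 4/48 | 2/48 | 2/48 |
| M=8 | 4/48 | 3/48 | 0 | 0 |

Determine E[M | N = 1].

52/7

P(N = 1) = 7/48.
Σ M·P over the event = 7·(4/48) + 8·(3/48) = 13/12.
E[M | N = 1] = (13/12) / (7/48) = 52/7.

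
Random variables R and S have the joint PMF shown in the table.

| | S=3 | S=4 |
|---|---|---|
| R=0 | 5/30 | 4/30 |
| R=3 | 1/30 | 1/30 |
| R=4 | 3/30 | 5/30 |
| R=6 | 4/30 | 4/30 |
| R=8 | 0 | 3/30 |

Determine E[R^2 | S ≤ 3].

201/13

P(S ≤ 3) = 13/30.
Σ R^2·P over the event = 0·(5/30) + 9·(1/30) + 16·(3/30) + 36·(4/30) = 67/10.
E[R^2 | S ≤ 3] = (67/10) / (13/30) = 201/13.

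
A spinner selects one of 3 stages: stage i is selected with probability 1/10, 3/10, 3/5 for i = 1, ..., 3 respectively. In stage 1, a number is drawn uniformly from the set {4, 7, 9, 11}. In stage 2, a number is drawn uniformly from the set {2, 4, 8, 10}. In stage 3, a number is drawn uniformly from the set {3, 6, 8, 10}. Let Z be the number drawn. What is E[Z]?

E[Z | stage 1] = (4+7+9+11)/4 = 31/4.
E[Z | stage 2] = (2+4+8+10)/4 = 6.
E[Z | stage 3] = (3+6+8+10)/4 = 27/4.
E[Z] = (1/10)·(31/4) + (3/10)·(6) + (3/5)·(27/4) = 53/8.

53/8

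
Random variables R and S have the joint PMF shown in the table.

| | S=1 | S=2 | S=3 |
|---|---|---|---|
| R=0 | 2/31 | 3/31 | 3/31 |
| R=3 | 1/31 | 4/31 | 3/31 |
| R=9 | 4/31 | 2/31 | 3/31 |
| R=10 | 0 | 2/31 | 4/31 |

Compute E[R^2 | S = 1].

P(S = 1) = 7/31.
Σ R^2·P over the event = 0·(2/31) + 9·(1/31) + 81·(4/31) = 333/31.
E[R^2 | S = 1] = (333/31) / (7/31) = 333/7.

333/7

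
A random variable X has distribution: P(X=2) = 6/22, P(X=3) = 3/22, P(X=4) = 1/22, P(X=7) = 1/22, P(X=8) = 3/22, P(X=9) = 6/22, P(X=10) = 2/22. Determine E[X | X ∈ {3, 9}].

P(X ∈ {3, 9}) = 9/22.
Σ over the event: 3·3/22 + 9·3/11 = 63/22.
E[X | X ∈ {3, 9}] = (63/22) / (9/22) = 7.

7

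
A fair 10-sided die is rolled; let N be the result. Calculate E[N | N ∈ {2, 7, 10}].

19/3

P(N ∈ {2, 7, 10}) = 3/10.
Σ over the event: 2·1/10 + 7·1/10 + 10·1/10 = 19/10.
E[N | N ∈ {2, 7, 10}] = (19/10) / (3/10) = 19/3.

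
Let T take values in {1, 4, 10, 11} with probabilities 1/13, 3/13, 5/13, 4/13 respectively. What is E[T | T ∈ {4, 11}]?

P(T ∈ {4, 11}) = 7/13.
Σ over the event: 4·3/13 + 11·4/13 = 56/13.
E[T | T ∈ {4, 11}] = (56/13) / (7/13) = 8.

8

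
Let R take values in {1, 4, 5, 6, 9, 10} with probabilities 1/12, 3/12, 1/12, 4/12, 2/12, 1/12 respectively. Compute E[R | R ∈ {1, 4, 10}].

23/5

P(R ∈ {1, 4, 10}) = 5/12.
Σ over the event: 1·1/12 + 4·1/4 + 10·1/12 = 23/12.
E[R | R ∈ {1, 4, 10}] = (23/12) / (5/12) = 23/5.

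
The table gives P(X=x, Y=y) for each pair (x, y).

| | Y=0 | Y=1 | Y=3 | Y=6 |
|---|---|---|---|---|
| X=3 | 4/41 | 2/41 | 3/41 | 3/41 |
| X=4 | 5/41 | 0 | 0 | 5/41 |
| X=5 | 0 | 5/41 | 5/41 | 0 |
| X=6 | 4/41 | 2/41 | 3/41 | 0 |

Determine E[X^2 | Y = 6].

107/8

P(Y = 6) = 8/41.
Σ X^2·P over the event = 9·(3/41) + 16·(5/41) = 107/41.
E[X^2 | Y = 6] = (107/41) / (8/41) = 107/8.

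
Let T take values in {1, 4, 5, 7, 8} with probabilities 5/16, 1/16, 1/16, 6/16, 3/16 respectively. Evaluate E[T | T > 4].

P(T > 4) = 5/8.
Σ over the event: 5·1/16 + 7·3/8 + 8·3/16 = 71/16.
E[T | T > 4] = (71/16) / (5/8) = 71/10.

71/10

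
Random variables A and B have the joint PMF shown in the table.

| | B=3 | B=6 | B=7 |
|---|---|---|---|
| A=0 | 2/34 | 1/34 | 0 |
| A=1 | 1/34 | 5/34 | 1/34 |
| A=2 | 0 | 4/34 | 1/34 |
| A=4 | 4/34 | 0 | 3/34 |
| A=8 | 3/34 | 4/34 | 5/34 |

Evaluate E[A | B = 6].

P(B = 6) = 7/17.
Summing A·P(A=x,B=y) over the conditioning event gives 45/34.
E[A | B = 6] = (45/34) / (7/17) = 45/14.

45/14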